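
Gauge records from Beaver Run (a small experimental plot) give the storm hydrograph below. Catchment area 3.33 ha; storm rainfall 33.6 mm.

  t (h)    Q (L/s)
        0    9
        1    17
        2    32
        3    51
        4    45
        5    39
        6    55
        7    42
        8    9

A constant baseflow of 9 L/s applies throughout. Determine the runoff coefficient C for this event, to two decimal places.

C ≈ 0.70

ΣQ_DR = 218.0 L/s; V = ΣQ_DR·Δt = 7.848 × 10^5 L.
Runoff depth d = V / A = 23.57 mm.
C = d / P = 23.57 / 33.6 = 0.70.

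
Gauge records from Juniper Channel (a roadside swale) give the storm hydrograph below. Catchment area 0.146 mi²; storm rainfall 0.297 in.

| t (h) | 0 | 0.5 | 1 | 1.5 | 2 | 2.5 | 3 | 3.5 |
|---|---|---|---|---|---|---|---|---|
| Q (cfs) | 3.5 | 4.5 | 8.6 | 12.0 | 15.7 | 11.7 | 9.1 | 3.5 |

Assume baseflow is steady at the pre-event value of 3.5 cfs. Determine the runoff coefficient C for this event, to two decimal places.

ΣQ_DR = 40.60 cfs; V = ΣQ_DR·Δt = 73080 ft³.
Runoff depth d = V / A = 0.2155 in.
C = d / P = 0.2155 / 0.297 = 0.73.

C ≈ 0.73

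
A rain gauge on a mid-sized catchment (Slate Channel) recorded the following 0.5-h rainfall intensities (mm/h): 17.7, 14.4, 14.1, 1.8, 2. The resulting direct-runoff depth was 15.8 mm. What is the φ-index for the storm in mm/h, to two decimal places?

Only the 3 blocks with intensity above φ contribute runoff: 17.7, 14.4, 14.1 mm/h.
Σ(I−φ)·Δt = d  ⇒  (17.7+14.4+14.1 − 3φ)·0.5 = 15.8
φ = (46.20 − 15.8/0.5) / 3 = 4.87 mm/h.

φ ≈ 4.87 mm/h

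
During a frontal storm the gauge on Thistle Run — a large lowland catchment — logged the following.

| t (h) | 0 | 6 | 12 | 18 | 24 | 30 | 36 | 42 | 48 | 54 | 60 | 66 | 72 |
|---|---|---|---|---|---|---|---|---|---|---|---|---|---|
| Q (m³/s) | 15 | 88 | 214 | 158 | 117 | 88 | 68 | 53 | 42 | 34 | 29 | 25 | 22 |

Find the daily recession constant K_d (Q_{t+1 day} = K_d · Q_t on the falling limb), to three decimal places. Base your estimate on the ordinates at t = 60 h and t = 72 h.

K_d ≈ 0.576

Between t = 60 h and t = 72 h the flow falls from 29 to 22 m³/s over 2×6 h = 12 h.
Per-interval ratio K = (22/29)^(1/2) = 0.8710; K_d = K^(24/6) = 0.576.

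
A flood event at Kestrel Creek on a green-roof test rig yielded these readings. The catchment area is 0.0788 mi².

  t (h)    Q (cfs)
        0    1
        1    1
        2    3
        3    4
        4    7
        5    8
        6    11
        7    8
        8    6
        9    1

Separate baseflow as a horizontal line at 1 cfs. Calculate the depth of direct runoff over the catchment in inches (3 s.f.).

d ≈ 0.787 in

Direct runoff: 0.0, 0.0, 2.0, 3.0, 6.0, 7.0, 10.0, 7.0, 5.0, 0.0 cfs; ΣQ_DR = 40.00 cfs.
V = ΣQ_DR · Δt = 40.00 × 3600 s = 1.440 × 10^5 ft³.
Over A = 0.0788 mi², depth = V / A = 0.787 in.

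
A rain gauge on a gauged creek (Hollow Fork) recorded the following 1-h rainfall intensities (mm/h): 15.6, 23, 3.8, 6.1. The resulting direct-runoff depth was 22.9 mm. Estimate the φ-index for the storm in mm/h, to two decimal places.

Only the 2 blocks with intensity above φ contribute runoff: 15.6, 23 mm/h.
Σ(I−φ)·Δt = d  ⇒  (15.6+23 − 2φ)·1 = 22.9
φ = (38.60 − 22.9/1) / 2 = 7.85 mm/h.

φ ≈ 7.85 mm/h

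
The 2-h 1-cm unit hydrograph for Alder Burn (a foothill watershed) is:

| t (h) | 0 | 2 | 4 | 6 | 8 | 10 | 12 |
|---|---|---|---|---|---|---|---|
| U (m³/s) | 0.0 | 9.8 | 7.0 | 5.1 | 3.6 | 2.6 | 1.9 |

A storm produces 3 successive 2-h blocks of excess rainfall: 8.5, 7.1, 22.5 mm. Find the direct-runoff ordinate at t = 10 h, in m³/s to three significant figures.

Q ≈ 16.2 m³/s

By discrete convolution, Q_j = Σ (P_i / 10 mm) · U_{j−i}.
At t = 10 h (j=5): Q = (8.5/10)·2.6 + (7.1/10)·3.6 + (22.5/10)·5.1 = 16.2 m³/s.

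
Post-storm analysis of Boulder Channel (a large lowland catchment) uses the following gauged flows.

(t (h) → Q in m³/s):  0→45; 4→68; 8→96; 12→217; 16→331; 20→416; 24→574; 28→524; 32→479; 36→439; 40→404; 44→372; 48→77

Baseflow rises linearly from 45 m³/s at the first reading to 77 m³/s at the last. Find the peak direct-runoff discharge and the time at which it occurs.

Q_p = 513.00 m³/s at t = 24 h

Subtracting baseflow gives direct-runoff ordinates: 0.00, 20.33, 45.67, 164.00, 275.33, 357.67, 513.00, 460.33, 412.67, 370.00, 332.33, 297.67, 0.00 m³/s.
The maximum is 513.00 m³/s, occurring at the reading for t = 24 h.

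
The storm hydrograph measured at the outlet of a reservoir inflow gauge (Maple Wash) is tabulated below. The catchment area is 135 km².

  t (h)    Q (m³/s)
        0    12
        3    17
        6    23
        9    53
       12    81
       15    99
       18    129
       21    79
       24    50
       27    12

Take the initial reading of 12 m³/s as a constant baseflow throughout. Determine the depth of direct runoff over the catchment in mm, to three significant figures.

d ≈ 34.8 mm

Direct runoff: 0.0, 5.0, 11.0, 41.0, 69.0, 87.0, 117.0, 67.0, 38.0, 0.0 m³/s; ΣQ_DR = 435.0 m³/s.
V = ΣQ_DR · Δt = 435.0 × 10800 s = 4.698 × 10^6 m³.
Over A = 135 km², depth = V / A = 34.8 mm.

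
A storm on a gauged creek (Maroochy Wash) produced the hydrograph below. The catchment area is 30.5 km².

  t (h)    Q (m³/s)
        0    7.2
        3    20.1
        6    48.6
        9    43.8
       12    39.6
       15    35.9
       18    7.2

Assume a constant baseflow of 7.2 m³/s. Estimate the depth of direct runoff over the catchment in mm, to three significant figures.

d ≈ 53.8 mm

Direct runoff: 0.0, 12.9, 41.4, 36.6, 32.4, 28.7, 0.0 m³/s; ΣQ_DR = 152.0 m³/s.
V = ΣQ_DR · Δt = 152.0 × 10800 s = 1.642 × 10^6 m³.
Over A = 30.5 km², depth = V / A = 53.8 mm.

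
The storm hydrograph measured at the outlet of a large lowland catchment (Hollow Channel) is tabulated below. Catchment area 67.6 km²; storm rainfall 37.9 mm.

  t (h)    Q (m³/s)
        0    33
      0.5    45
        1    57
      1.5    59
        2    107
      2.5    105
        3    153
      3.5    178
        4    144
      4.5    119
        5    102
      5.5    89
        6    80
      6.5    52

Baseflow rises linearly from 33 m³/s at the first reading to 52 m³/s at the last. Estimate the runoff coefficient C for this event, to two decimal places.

ΣQ_DR = 728.0 m³/s; V = ΣQ_DR·Δt = 1.310 × 10^6 m³.
Runoff depth d = V / A = 19.38 mm.
C = d / P = 19.38 / 37.9 = 0.51.

C ≈ 0.51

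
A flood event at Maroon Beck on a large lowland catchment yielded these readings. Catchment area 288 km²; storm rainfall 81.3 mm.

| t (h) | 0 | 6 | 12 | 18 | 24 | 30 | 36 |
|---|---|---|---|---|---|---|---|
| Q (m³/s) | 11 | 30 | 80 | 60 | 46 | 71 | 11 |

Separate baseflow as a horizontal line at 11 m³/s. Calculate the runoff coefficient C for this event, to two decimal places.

ΣQ_DR = 232.0 m³/s; V = ΣQ_DR·Δt = 5.011 × 10^6 m³.
Runoff depth d = V / A = 17.40 mm.
C = d / P = 17.40 / 81.3 = 0.21.

C ≈ 0.21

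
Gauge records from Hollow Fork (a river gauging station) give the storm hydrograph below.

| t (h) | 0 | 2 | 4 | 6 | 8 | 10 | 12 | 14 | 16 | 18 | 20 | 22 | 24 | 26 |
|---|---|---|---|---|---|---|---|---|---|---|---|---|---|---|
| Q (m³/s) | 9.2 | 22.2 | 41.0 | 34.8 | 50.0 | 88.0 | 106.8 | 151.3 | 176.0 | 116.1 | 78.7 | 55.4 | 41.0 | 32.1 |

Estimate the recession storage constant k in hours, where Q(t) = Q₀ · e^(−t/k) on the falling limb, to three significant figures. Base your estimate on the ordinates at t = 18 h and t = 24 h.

k ≈ 5.76 h

On the falling limb, Q drops from 116.1 to 41.0 m³/s between t = 18 h and t = 24 h (Δt = 6 h).
k = −Δt / ln(Q₂/Q₁) = −6 / ln(41.0/116.1) = 5.76 h.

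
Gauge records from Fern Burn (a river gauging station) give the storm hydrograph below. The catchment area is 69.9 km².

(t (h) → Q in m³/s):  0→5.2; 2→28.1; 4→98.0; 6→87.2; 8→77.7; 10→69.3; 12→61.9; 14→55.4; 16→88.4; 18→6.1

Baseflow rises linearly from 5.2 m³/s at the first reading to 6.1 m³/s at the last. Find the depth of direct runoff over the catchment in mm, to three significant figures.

d ≈ 53.6 mm

Direct runoff: 0.00, 22.80, 92.60, 81.70, 72.10, 63.60, 56.10, 49.50, 82.40, 0.00 m³/s; ΣQ_DR = 520.8 m³/s.
V = ΣQ_DR · Δt = 520.8 × 7200 s = 3.750 × 10^6 m³.
Over A = 69.9 km², depth = V / A = 53.6 mm.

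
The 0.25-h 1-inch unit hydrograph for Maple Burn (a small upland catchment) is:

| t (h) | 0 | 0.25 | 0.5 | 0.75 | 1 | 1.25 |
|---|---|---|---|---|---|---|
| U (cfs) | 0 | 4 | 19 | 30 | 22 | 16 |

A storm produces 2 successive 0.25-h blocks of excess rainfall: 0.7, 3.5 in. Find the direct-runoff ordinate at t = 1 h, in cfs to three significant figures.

By discrete convolution, Q_j = Σ (P_i / 1 in) · U_{j−i}.
At t = 1 h (j=4): Q = (0.7/1)·22 + (3.5/1)·30 = 120 cfs.

Q ≈ 120 cfs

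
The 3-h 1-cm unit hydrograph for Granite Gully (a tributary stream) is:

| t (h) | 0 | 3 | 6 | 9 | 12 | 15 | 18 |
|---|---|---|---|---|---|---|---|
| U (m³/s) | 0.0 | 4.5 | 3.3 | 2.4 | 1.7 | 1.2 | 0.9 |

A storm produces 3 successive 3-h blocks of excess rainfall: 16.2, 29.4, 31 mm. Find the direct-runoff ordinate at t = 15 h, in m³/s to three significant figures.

By discrete convolution, Q_j = Σ (P_i / 10 mm) · U_{j−i}.
At t = 15 h (j=5): Q = (16.2/10)·1.2 + (29.4/10)·1.7 + (31/10)·2.4 = 14.4 m³/s.

Q ≈ 14.4 m³/s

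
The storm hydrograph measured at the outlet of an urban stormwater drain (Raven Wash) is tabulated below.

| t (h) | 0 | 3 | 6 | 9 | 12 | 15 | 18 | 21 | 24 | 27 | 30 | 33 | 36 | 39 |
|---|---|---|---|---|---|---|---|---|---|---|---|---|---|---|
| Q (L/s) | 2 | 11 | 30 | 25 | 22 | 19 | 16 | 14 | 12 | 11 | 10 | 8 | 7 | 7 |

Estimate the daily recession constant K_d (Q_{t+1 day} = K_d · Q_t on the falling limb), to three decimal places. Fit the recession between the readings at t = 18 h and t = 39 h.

Between t = 18 h and t = 39 h the flow falls from 16 to 7 L/s over 7×3 h = 21 h.
Per-interval ratio K = (7/16)^(1/7) = 0.8886; K_d = K^(24/3) = 0.389.

K_d ≈ 0.389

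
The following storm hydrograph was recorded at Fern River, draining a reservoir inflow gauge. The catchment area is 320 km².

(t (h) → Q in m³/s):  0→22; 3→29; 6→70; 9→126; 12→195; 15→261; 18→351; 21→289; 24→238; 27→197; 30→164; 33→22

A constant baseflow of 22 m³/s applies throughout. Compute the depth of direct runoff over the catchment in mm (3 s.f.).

Direct runoff: 0.0, 7.0, 48.0, 104.0, 173.0, 239.0, 329.0, 267.0, 216.0, 175.0, 142.0, 0.0 m³/s; ΣQ_DR = 1700 m³/s.
V = ΣQ_DR · Δt = 1700 × 10800 s = 1.836 × 10^7 m³.
Over A = 320 km², depth = V / A = 57.4 mm.

d ≈ 57.4 mm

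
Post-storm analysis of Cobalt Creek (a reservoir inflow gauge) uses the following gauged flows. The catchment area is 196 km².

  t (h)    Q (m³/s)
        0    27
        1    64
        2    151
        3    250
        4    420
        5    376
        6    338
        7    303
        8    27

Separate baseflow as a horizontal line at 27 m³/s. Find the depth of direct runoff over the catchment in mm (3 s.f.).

d ≈ 31.5 mm

Direct runoff: 0.0, 37.0, 124.0, 223.0, 393.0, 349.0, 311.0, 276.0, 0.0 m³/s; ΣQ_DR = 1713 m³/s.
V = ΣQ_DR · Δt = 1713 × 3600 s = 6.167 × 10^6 m³.
Over A = 196 km², depth = V / A = 31.5 mm.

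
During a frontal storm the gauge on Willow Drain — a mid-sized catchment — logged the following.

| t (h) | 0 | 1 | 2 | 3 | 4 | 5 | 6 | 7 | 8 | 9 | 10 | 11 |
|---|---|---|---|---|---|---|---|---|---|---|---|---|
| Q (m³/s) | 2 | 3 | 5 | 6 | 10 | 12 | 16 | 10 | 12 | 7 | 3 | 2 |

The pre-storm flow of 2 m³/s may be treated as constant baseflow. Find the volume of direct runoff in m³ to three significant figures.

Direct-runoff ordinates (Q − Q_b): 0.0, 1.0, 3.0, 4.0, 8.0, 10.0, 14.0, 8.0, 10.0, 5.0, 1.0, 0.0 m³/s.
ΣQ_DR = 64.00 m³/s.
With Δt = 1 h = 3600 s, V = ΣQ_DR · Δt = 64.00 × 3600 = 2.30 × 10^5 m³.

V ≈ 2.30 × 10^5 m³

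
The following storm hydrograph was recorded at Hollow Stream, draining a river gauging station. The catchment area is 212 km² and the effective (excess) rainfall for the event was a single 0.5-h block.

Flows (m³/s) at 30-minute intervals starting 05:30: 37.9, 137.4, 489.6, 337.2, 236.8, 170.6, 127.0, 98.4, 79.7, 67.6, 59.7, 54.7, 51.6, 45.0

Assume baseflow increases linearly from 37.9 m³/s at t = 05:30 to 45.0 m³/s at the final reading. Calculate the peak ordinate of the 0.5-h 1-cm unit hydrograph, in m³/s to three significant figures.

U_p ≈ 376 m³/s

Direct runoff: 0.00, 98.95, 450.61, 297.66, 196.72, 129.97, 85.82, 56.68, 37.43, 24.78, 16.34, 10.79, 7.15, 0.00 m³/s; ΣQ_DR = 1413 m³/s, peak = 450.61 m³/s.
Runoff depth d = ΣQ_DR·Δt / A = 1413 × 1800 / (212 km²) = 12.00 mm.
The 1-cm UH is the DRH scaled by (10 mm)/d, so U_p = 450.61 × 10/12.00 = 376 m³/s.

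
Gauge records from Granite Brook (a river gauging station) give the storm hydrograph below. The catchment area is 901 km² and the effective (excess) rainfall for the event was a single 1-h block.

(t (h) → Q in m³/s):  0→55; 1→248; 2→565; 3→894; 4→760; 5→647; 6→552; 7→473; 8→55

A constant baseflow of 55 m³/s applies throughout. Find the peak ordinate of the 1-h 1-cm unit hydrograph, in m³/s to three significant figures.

U_p ≈ 559 m³/s

Direct runoff: 0.0, 193.0, 510.0, 839.0, 705.0, 592.0, 497.0, 418.0, 0.0 m³/s; ΣQ_DR = 3754 m³/s, peak = 839.0 m³/s.
Runoff depth d = ΣQ_DR·Δt / A = 3754 × 3600 / (901 km²) = 15.00 mm.
The 1-cm UH is the DRH scaled by (10 mm)/d, so U_p = 839.0 × 10/15.00 = 559 m³/s.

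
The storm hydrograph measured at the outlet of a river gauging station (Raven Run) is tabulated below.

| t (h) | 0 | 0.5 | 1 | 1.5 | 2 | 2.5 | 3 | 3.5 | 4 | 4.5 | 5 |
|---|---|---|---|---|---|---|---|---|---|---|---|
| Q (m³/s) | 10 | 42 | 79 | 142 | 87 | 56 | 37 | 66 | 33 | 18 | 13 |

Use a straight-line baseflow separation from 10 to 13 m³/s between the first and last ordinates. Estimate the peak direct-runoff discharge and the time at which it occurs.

Subtracting baseflow gives direct-runoff ordinates: 0.00, 31.70, 68.40, 131.10, 75.80, 44.50, 25.20, 53.90, 20.60, 5.30, 0.00 m³/s.
The maximum is 131.10 m³/s, occurring at the reading for t = 1.5 h.

Q_p = 131.10 m³/s at t = 1.5 h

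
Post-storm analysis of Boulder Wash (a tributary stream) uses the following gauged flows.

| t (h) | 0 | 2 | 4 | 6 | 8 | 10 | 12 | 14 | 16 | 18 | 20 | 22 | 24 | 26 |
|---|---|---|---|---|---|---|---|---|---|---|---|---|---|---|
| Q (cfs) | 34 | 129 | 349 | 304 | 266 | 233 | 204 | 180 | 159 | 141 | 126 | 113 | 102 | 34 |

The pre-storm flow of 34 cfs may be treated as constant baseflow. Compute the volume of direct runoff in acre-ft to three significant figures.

V ≈ 314 acre-ft

Direct-runoff ordinates (Q − Q_b): 0.0, 95.0, 315.0, 270.0, 232.0, 199.0, 170.0, 146.0, 125.0, 107.0, 92.0, 79.0, 68.0, 0.0 cfs.
ΣQ_DR = 1898 cfs.
With Δt = 2 h = 7200 s, V = ΣQ_DR · Δt = 1898 × 7200 = 1.37 × 10^7 ft³ = 314 acre-ft.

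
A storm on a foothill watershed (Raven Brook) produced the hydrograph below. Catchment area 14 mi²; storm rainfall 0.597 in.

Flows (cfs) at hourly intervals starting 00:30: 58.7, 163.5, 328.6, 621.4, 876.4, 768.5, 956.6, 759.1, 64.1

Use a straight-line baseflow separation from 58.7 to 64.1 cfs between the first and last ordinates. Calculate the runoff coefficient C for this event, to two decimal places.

ΣQ_DR = 4044 cfs; V = ΣQ_DR·Δt = 1.456 × 10^7 ft³.
Runoff depth d = V / A = 0.4476 in.
C = d / P = 0.4476 / 0.597 = 0.75.

C ≈ 0.75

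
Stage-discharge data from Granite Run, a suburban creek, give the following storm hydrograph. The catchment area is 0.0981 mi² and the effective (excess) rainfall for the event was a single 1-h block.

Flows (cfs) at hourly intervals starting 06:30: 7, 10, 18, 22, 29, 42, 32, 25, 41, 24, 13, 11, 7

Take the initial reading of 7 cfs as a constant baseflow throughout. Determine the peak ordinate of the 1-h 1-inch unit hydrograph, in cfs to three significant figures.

U_p ≈ 11.7 cfs

Direct runoff: 0.0, 3.0, 11.0, 15.0, 22.0, 35.0, 25.0, 18.0, 34.0, 17.0, 6.0, 4.0, 0.0 cfs; ΣQ_DR = 190.0 cfs, peak = 35.0 cfs.
Runoff depth d = ΣQ_DR·Δt / A = 190.0 × 3600 / (0.0981 mi²) = 3.001 in.
The 1-inch UH is the DRH scaled by (1 in)/d, so U_p = 35.0 × 1/3.001 = 11.7 cfs.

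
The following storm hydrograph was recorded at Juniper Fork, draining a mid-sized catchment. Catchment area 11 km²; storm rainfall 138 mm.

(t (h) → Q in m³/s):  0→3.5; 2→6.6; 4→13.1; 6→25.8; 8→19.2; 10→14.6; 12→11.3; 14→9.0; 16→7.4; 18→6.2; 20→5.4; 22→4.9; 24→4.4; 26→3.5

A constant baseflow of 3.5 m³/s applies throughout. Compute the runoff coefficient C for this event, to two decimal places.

ΣQ_DR = 85.90 m³/s; V = ΣQ_DR·Δt = 6.185 × 10^5 m³.
Runoff depth d = V / A = 56.23 mm.
C = d / P = 56.23 / 138 = 0.41.

C ≈ 0.41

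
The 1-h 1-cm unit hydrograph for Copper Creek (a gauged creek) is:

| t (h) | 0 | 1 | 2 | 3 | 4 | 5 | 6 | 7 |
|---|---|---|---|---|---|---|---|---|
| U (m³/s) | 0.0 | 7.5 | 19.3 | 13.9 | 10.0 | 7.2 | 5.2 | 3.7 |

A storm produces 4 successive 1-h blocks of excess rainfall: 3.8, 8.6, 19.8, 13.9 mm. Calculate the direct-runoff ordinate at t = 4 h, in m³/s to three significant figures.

By discrete convolution, Q_j = Σ (P_i / 10 mm) · U_{j−i}.
At t = 4 h (j=4): Q = (3.8/10)·10.0 + (8.6/10)·13.9 + (19.8/10)·19.3 + (13.9/10)·7.5 = 64.4 m³/s.

Q ≈ 64.4 m³/s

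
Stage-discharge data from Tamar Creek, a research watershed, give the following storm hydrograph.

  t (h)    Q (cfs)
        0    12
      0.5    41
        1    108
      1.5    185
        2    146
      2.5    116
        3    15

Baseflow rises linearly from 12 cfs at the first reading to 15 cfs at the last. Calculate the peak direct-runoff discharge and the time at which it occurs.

Q_p = 171.50 cfs at t = 1.5 h

Subtracting baseflow gives direct-runoff ordinates: 0.00, 28.50, 95.00, 171.50, 132.00, 101.50, 0.00 cfs.
The maximum is 171.50 cfs, occurring at the reading for t = 1.5 h.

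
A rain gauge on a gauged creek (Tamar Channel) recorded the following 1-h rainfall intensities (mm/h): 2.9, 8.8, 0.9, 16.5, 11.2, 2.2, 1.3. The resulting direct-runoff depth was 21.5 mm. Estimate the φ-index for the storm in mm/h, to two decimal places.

φ ≈ 5.00 mm/h

Only the 3 blocks with intensity above φ contribute runoff: 8.8, 16.5, 11.2 mm/h.
Σ(I−φ)·Δt = d  ⇒  (8.8+16.5+11.2 − 3φ)·1 = 21.5
φ = (36.50 − 21.5/1) / 3 = 5.00 mm/h.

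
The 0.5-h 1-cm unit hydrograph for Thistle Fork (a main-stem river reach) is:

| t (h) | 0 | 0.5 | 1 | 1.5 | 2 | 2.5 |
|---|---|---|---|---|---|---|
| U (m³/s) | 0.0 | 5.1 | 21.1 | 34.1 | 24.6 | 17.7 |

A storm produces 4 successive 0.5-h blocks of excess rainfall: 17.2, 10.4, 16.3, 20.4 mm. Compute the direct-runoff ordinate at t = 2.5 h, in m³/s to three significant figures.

Q ≈ 155 m³/s

By discrete convolution, Q_j = Σ (P_i / 10 mm) · U_{j−i}.
At t = 2.5 h (j=5): Q = (17.2/10)·17.7 + (10.4/10)·24.6 + (16.3/10)·34.1 + (20.4/10)·21.1 = 155 m³/s.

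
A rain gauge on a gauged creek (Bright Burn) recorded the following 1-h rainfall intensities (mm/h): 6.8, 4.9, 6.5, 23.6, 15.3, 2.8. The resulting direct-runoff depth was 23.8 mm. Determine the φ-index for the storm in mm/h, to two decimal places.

Only the 2 blocks with intensity above φ contribute runoff: 23.6, 15.3 mm/h.
Σ(I−φ)·Δt = d  ⇒  (23.6+15.3 − 2φ)·1 = 23.8
φ = (38.90 − 23.8/1) / 2 = 7.55 mm/h.

φ ≈ 7.55 mm/h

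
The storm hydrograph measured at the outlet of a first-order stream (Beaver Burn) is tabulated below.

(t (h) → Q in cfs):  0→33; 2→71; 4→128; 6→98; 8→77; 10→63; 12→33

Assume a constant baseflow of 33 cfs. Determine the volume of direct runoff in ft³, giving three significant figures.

Direct-runoff ordinates (Q − Q_b): 0.0, 38.0, 95.0, 65.0, 44.0, 30.0, 0.0 cfs.
ΣQ_DR = 272.0 cfs.
With Δt = 2 h = 7200 s, V = ΣQ_DR · Δt = 272.0 × 7200 = 1.96 × 10^6 ft³.

V ≈ 1.96 × 10^6 ft³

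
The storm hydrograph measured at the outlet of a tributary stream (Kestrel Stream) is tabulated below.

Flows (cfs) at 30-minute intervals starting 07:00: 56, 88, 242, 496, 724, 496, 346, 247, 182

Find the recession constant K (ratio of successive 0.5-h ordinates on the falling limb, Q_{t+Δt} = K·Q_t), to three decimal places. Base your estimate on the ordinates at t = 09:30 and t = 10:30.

Using the recession-limb readings at t = 09:30 and t = 10:30: Q falls from 496 to 247 cfs over 2 intervals.
K = (Q₂/Q₁)^(1/2) = (247/496)^(1/2) = 0.706.

K ≈ 0.706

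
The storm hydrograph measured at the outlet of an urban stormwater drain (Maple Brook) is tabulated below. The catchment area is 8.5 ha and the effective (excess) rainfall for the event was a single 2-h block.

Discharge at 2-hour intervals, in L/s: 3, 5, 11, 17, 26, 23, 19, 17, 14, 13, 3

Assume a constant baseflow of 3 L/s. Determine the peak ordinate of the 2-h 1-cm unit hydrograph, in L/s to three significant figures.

U_p ≈ 23.0 L/s

Direct runoff: 0.0, 2.0, 8.0, 14.0, 23.0, 20.0, 16.0, 14.0, 11.0, 10.0, 0.0 L/s; ΣQ_DR = 118.0 L/s, peak = 23.0 L/s.
Runoff depth d = ΣQ_DR·Δt / A = 118.0 × 7200 / (8.5 ha) = 9.995 mm.
The 1-cm UH is the DRH scaled by (10 mm)/d, so U_p = 23.0 × 10/9.995 = 23.0 L/s.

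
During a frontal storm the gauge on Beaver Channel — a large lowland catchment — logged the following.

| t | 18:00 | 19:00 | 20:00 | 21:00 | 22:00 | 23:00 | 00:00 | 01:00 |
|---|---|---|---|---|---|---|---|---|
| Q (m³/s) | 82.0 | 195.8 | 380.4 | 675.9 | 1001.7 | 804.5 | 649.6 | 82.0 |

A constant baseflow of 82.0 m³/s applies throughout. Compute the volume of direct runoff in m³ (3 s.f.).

Direct-runoff ordinates (Q − Q_b): 0.0, 113.8, 298.4, 593.9, 919.7, 722.5, 567.6, 0.0 m³/s.
ΣQ_DR = 3216 m³/s.
With Δt = 1 h = 3600 s, V = ΣQ_DR · Δt = 3216 × 3600 = 1.16 × 10^7 m³.

V ≈ 1.16 × 10^7 m³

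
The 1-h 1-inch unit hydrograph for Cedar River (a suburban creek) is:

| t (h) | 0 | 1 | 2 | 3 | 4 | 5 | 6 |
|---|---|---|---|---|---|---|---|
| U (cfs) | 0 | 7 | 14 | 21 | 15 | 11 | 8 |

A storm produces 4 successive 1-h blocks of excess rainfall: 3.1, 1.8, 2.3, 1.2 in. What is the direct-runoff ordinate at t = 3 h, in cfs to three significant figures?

By discrete convolution, Q_j = Σ (P_i / 1 in) · U_{j−i}.
At t = 3 h (j=3): Q = (3.1/1)·21 + (1.8/1)·14 + (2.3/1)·7 + (1.2/1)·0 = 106 cfs.

Q ≈ 106 cfs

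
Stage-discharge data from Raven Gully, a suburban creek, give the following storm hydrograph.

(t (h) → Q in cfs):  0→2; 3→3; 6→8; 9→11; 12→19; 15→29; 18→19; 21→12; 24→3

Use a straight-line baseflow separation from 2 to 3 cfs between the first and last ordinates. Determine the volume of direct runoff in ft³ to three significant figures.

Direct-runoff ordinates (Q − Q_b): 0.00, 0.88, 5.75, 8.62, 16.50, 26.38, 16.25, 9.12, 0.00 cfs.
ΣQ_DR = 83.50 cfs.
With Δt = 3 h = 10800 s, V = ΣQ_DR · Δt = 83.50 × 10800 = 9.02 × 10^5 ft³.

V ≈ 9.02 × 10^5 ft³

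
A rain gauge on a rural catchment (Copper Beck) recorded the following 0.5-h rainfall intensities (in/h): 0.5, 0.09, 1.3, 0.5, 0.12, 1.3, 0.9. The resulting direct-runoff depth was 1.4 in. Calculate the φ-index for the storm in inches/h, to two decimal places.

φ ≈ 0.34 in/h

Only the 5 blocks with intensity above φ contribute runoff: 0.5, 1.3, 0.5, 1.3, 0.9 in/h.
Σ(I−φ)·Δt = d  ⇒  (0.5+1.3+0.5+1.3+0.9 − 5φ)·0.5 = 1.4
φ = (4.500 − 1.4/0.5) / 5 = 0.34 in/h.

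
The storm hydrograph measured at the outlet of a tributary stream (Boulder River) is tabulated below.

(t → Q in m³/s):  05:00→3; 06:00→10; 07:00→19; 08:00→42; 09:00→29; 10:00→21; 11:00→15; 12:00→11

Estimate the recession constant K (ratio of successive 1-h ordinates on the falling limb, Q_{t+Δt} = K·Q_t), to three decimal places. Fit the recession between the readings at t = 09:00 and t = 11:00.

K ≈ 0.719

Using the recession-limb readings at t = 09:00 and t = 11:00: Q falls from 29 to 15 m³/s over 2 intervals.
K = (Q₂/Q₁)^(1/2) = (15/29)^(1/2) = 0.719.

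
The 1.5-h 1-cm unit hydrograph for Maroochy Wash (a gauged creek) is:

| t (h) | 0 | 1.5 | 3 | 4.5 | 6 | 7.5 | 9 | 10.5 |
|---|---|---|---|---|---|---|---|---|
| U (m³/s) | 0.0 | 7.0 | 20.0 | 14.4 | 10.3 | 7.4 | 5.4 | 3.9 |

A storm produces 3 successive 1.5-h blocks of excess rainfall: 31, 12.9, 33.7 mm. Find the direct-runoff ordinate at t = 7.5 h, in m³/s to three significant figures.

By discrete convolution, Q_j = Σ (P_i / 10 mm) · U_{j−i}.
At t = 7.5 h (j=5): Q = (31/10)·7.4 + (12.9/10)·10.3 + (33.7/10)·14.4 = 84.8 m³/s.

Q ≈ 84.8 m³/s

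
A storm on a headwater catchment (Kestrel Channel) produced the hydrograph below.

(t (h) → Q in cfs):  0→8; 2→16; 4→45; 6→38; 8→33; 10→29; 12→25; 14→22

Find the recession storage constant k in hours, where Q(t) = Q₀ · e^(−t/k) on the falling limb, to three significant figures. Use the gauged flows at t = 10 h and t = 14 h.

k ≈ 14.5 h

On the falling limb, Q drops from 29 to 22 cfs between t = 10 h and t = 14 h (Δt = 4 h).
k = −Δt / ln(Q₂/Q₁) = −4 / ln(22/29) = 14.5 h.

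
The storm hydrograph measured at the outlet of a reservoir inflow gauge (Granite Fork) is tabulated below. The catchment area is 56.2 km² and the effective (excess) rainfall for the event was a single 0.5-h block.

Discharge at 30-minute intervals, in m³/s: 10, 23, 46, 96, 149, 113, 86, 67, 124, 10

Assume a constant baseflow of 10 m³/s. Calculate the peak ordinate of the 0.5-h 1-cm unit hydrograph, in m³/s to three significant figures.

Direct runoff: 0.0, 13.0, 36.0, 86.0, 139.0, 103.0, 76.0, 57.0, 114.0, 0.0 m³/s; ΣQ_DR = 624.0 m³/s, peak = 139.0 m³/s.
Runoff depth d = ΣQ_DR·Δt / A = 624.0 × 1800 / (56.2 km²) = 19.99 mm.
The 1-cm UH is the DRH scaled by (10 mm)/d, so U_p = 139.0 × 10/19.99 = 69.5 m³/s.

U_p ≈ 69.5 m³/s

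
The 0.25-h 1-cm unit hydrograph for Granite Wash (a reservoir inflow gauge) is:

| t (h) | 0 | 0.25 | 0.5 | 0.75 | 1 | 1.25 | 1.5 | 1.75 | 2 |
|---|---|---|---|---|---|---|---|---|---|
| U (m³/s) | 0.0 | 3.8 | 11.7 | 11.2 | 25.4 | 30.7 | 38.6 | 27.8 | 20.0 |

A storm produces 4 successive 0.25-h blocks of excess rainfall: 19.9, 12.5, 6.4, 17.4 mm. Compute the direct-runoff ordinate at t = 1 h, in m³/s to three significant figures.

Q ≈ 78.6 m³/s

By discrete convolution, Q_j = Σ (P_i / 10 mm) · U_{j−i}.
At t = 1 h (j=4): Q = (19.9/10)·25.4 + (12.5/10)·11.2 + (6.4/10)·11.7 + (17.4/10)·3.8 = 78.6 m³/s.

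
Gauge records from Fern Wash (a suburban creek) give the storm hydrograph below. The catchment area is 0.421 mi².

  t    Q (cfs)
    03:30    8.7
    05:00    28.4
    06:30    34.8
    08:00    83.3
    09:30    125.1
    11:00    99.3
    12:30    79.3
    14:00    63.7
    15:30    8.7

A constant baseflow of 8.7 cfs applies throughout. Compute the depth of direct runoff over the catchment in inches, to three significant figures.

d ≈ 2.50 in

Direct runoff: 0.0, 19.7, 26.1, 74.6, 116.4, 90.6, 70.6, 55.0, 0.0 cfs; ΣQ_DR = 453.0 cfs.
V = ΣQ_DR · Δt = 453.0 × 5400 s = 2.446 × 10^6 ft³.
Over A = 0.421 mi², depth = V / A = 2.50 in.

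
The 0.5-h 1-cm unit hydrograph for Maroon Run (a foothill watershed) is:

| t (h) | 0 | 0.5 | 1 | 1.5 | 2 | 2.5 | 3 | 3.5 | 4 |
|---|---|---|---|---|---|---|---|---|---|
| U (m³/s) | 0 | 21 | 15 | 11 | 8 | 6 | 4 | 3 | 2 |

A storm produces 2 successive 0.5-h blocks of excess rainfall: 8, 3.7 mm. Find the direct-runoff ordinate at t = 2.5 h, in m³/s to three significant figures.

Q ≈ 7.76 m³/s

By discrete convolution, Q_j = Σ (P_i / 10 mm) · U_{j−i}.
At t = 2.5 h (j=5): Q = (8/10)·6 + (3.7/10)·8 = 7.76 m³/s.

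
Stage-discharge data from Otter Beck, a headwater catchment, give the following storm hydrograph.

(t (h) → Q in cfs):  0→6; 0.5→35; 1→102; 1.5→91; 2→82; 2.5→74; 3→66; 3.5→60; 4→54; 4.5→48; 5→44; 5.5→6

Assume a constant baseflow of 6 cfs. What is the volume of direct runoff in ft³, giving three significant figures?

V ≈ 1.07 × 10^6 ft³

Direct-runoff ordinates (Q − Q_b): 0.0, 29.0, 96.0, 85.0, 76.0, 68.0, 60.0, 54.0, 48.0, 42.0, 38.0, 0.0 cfs.
ΣQ_DR = 596.0 cfs.
With Δt = 0.5 h = 1800 s, V = ΣQ_DR · Δt = 596.0 × 1800 = 1.07 × 10^6 ft³.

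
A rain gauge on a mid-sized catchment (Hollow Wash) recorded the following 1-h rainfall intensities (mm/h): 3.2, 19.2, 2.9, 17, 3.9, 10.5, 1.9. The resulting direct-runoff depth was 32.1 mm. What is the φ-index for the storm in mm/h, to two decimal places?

Only the 3 blocks with intensity above φ contribute runoff: 19.2, 17, 10.5 mm/h.
Σ(I−φ)·Δt = d  ⇒  (19.2+17+10.5 − 3φ)·1 = 32.1
φ = (46.70 − 32.1/1) / 3 = 4.87 mm/h.

φ ≈ 4.87 mm/h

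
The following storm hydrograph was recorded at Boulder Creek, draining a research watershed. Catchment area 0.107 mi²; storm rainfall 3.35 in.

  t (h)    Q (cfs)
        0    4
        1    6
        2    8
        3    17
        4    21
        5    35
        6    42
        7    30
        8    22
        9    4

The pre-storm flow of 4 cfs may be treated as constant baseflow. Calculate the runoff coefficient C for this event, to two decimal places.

C ≈ 0.64

ΣQ_DR = 149.0 cfs; V = ΣQ_DR·Δt = 5.364 × 10^5 ft³.
Runoff depth d = V / A = 2.158 in.
C = d / P = 2.158 / 3.35 = 0.64.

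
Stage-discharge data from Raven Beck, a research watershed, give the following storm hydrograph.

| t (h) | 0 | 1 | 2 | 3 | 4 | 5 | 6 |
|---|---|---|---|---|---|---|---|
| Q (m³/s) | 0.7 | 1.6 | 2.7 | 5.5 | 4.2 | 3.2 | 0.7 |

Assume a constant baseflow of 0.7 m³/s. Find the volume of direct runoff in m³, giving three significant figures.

Direct-runoff ordinates (Q − Q_b): 0.0, 0.9, 2.0, 4.8, 3.5, 2.5, 0.0 m³/s.
ΣQ_DR = 13.70 m³/s.
With Δt = 1 h = 3600 s, V = ΣQ_DR · Δt = 13.70 × 3600 = 49300 m³.

V ≈ 49300 m³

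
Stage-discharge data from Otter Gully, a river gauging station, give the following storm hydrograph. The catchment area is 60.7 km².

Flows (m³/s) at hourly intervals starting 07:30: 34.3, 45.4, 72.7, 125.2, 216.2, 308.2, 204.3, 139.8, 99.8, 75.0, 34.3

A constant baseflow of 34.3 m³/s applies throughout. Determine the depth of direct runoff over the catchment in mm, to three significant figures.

Direct runoff: 0.0, 11.1, 38.4, 90.9, 181.9, 273.9, 170.0, 105.5, 65.5, 40.7, 0.0 m³/s; ΣQ_DR = 977.9 m³/s.
V = ΣQ_DR · Δt = 977.9 × 3600 s = 3.520 × 10^6 m³.
Over A = 60.7 km², depth = V / A = 58.0 mm.

d ≈ 58.0 mm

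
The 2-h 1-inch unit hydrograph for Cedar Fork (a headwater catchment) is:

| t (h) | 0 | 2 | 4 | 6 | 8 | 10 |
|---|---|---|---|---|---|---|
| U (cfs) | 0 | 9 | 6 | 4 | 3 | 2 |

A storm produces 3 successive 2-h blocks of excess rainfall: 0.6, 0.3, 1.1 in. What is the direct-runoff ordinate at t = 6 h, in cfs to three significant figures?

Q ≈ 14.1 cfs

By discrete convolution, Q_j = Σ (P_i / 1 in) · U_{j−i}.
At t = 6 h (j=3): Q = (0.6/1)·4 + (0.3/1)·6 + (1.1/1)·9 = 14.1 cfs.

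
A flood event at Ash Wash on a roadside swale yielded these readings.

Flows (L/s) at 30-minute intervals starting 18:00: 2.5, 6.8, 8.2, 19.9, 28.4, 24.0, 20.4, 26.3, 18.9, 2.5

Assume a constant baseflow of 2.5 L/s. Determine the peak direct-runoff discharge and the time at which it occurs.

Subtracting baseflow gives direct-runoff ordinates: 0.0, 4.3, 5.7, 17.4, 25.9, 21.5, 17.9, 23.8, 16.4, 0.0 L/s.
The maximum is 25.9 L/s, occurring at the reading for t = 20:00.

Q_p = 25.9 L/s at t = 20:00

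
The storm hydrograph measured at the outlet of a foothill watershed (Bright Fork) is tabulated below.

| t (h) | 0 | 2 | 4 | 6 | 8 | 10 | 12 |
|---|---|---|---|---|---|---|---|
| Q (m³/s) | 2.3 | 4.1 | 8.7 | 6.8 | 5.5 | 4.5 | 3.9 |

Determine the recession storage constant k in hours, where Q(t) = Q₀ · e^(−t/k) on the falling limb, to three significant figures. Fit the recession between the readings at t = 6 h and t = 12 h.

k ≈ 10.8 h

On the falling limb, Q drops from 6.8 to 3.9 m³/s between t = 6 h and t = 12 h (Δt = 6 h).
k = −Δt / ln(Q₂/Q₁) = −6 / ln(3.9/6.8) = 10.8 h.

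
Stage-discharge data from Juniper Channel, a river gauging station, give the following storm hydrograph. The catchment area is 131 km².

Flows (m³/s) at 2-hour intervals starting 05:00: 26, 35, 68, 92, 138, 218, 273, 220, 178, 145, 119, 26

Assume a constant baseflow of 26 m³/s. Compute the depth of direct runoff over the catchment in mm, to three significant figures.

d ≈ 67.4 mm

Direct runoff: 0.0, 9.0, 42.0, 66.0, 112.0, 192.0, 247.0, 194.0, 152.0, 119.0, 93.0, 0.0 m³/s; ΣQ_DR = 1226 m³/s.
V = ΣQ_DR · Δt = 1226 × 7200 s = 8.827 × 10^6 m³.
Over A = 131 km², depth = V / A = 67.4 mm.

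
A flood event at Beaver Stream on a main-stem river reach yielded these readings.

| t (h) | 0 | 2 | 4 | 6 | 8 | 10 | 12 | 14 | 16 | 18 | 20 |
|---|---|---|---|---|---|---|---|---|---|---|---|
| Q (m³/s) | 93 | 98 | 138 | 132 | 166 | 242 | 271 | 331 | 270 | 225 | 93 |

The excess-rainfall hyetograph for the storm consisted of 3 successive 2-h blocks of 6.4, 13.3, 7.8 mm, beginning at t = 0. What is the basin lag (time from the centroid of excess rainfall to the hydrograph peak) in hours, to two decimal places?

Centroid of excess rainfall: t_c = Σ P_i·t̄_i / ΣP_i = 3.1018 h (block centres at 1, 3, 5 h).
Hydrograph peak occurs at t = 14 h, so basin lag t_L = 14 − 3.1018 = 10.90 h.

t_L ≈ 10.90 h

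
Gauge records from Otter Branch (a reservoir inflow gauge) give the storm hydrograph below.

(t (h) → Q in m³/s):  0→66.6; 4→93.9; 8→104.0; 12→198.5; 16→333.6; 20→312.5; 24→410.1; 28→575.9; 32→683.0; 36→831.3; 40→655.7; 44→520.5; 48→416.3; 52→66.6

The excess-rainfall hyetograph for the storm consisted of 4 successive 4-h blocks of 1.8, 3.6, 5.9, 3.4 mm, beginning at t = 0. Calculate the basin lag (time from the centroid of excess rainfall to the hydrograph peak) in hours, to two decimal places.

t_L ≈ 27.03 h

Centroid of excess rainfall: t_c = Σ P_i·t̄_i / ΣP_i = 8.9660 h (block centres at 2, 6, 10, 14 h).
Hydrograph peak occurs at t = 36 h, so basin lag t_L = 36 − 8.9660 = 27.03 h.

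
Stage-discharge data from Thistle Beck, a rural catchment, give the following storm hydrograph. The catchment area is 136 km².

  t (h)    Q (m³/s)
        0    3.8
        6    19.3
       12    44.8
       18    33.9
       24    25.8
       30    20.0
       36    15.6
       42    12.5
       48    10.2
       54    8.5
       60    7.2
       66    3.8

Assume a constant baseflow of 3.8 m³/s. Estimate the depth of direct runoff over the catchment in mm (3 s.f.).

d ≈ 25.4 mm

Direct runoff: 0.0, 15.5, 41.0, 30.1, 22.0, 16.2, 11.8, 8.7, 6.4, 4.7, 3.4, 0.0 m³/s; ΣQ_DR = 159.8 m³/s.
V = ΣQ_DR · Δt = 159.8 × 21600 s = 3.452 × 10^6 m³.
Over A = 136 km², depth = V / A = 25.4 mm.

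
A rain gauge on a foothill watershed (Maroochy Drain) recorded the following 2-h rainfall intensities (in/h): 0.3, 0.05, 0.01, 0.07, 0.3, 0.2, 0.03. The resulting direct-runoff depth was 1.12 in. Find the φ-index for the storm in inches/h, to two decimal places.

Only the 3 blocks with intensity above φ contribute runoff: 0.3, 0.3, 0.2 in/h.
Σ(I−φ)·Δt = d  ⇒  (0.3+0.3+0.2 − 3φ)·2 = 1.12
φ = (0.8000 − 1.12/2) / 3 = 0.08 in/h.

φ ≈ 0.08 in/h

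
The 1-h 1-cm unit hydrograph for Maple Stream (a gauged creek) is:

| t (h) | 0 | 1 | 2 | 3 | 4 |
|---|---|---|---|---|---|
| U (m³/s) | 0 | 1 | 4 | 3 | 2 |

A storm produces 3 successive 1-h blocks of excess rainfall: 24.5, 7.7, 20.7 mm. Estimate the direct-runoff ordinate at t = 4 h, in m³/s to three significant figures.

Q ≈ 15.5 m³/s

By discrete convolution, Q_j = Σ (P_i / 10 mm) · U_{j−i}.
At t = 4 h (j=4): Q = (24.5/10)·2 + (7.7/10)·3 + (20.7/10)·4 = 15.5 m³/s.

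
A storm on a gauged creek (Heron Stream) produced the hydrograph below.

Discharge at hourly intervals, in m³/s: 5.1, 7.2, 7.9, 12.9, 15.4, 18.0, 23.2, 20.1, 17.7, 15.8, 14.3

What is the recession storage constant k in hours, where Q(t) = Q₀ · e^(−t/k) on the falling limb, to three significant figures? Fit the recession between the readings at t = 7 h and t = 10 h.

On the falling limb, Q drops from 20.1 to 14.3 m³/s between t = 7 h and t = 10 h (Δt = 3 h).
k = −Δt / ln(Q₂/Q₁) = −3 / ln(14.3/20.1) = 8.81 h.

k ≈ 8.81 h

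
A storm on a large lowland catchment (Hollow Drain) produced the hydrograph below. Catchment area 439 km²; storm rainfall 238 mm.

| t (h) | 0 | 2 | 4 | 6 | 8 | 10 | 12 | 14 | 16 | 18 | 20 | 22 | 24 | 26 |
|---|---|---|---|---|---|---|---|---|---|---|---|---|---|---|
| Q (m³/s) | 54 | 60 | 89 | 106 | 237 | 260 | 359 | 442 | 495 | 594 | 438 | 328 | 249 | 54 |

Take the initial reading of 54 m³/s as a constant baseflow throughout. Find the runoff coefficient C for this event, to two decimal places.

ΣQ_DR = 3009 m³/s; V = ΣQ_DR·Δt = 2.166 × 10^7 m³.
Runoff depth d = V / A = 49.35 mm.
C = d / P = 49.35 / 238 = 0.21.

C ≈ 0.21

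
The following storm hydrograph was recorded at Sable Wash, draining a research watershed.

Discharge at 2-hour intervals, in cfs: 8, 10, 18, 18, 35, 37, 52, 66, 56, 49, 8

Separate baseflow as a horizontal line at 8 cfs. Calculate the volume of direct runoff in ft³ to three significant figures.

V ≈ 1.94 × 10^6 ft³

Direct-runoff ordinates (Q − Q_b): 0.0, 2.0, 10.0, 10.0, 27.0, 29.0, 44.0, 58.0, 48.0, 41.0, 0.0 cfs.
ΣQ_DR = 269.0 cfs.
With Δt = 2 h = 7200 s, V = ΣQ_DR · Δt = 269.0 × 7200 = 1.94 × 10^6 ft³.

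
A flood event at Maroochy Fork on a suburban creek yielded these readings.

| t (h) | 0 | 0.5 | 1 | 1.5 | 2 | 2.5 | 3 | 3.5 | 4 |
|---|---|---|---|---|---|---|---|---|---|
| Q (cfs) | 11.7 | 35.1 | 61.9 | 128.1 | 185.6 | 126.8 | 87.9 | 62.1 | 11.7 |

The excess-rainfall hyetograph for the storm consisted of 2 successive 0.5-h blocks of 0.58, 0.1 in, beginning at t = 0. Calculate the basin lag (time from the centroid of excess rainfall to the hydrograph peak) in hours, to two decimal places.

t_L ≈ 1.68 h

Centroid of excess rainfall: t_c = Σ P_i·t̄_i / ΣP_i = 0.3235 h (block centres at 0.25, 0.75 h).
Hydrograph peak occurs at t = 2 h, so basin lag t_L = 2 − 0.3235 = 1.68 h.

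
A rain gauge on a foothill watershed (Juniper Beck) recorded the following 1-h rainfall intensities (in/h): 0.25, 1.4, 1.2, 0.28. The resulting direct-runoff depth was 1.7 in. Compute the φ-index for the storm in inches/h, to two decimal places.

φ ≈ 0.45 in/h

Only the 2 blocks with intensity above φ contribute runoff: 1.4, 1.2 in/h.
Σ(I−φ)·Δt = d  ⇒  (1.4+1.2 − 2φ)·1 = 1.7
φ = (2.600 − 1.7/1) / 2 = 0.45 in/h.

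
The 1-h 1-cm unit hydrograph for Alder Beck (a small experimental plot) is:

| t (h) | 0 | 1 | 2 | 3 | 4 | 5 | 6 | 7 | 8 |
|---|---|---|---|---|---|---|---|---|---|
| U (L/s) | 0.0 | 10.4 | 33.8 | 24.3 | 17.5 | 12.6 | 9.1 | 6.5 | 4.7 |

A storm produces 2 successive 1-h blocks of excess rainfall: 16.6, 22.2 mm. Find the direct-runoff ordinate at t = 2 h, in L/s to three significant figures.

By discrete convolution, Q_j = Σ (P_i / 10 mm) · U_{j−i}.
At t = 2 h (j=2): Q = (16.6/10)·33.8 + (22.2/10)·10.4 = 79.2 L/s.

Q ≈ 79.2 L/s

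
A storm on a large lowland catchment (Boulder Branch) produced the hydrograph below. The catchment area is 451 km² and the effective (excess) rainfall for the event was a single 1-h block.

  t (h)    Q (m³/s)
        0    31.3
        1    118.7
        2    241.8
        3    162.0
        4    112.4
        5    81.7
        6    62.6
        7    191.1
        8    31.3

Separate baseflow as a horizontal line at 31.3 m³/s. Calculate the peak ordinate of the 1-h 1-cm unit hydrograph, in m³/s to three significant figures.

U_p ≈ 351 m³/s

Direct runoff: 0.0, 87.4, 210.5, 130.7, 81.1, 50.4, 31.3, 159.8, 0.0 m³/s; ΣQ_DR = 751.2 m³/s, peak = 210.5 m³/s.
Runoff depth d = ΣQ_DR·Δt / A = 751.2 × 3600 / (451 km²) = 5.996 mm.
The 1-cm UH is the DRH scaled by (10 mm)/d, so U_p = 210.5 × 10/5.996 = 351 m³/s.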